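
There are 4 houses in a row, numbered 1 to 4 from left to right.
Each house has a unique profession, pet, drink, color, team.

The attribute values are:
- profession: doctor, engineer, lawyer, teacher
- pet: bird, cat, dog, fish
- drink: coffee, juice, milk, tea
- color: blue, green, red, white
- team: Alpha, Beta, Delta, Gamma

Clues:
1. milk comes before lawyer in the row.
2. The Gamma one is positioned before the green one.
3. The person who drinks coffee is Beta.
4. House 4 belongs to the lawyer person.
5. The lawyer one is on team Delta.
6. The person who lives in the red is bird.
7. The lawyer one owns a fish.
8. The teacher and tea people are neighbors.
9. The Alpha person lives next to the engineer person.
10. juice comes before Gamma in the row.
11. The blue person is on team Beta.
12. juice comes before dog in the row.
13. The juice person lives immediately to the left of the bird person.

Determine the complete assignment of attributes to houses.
Solution:

House | Profession | Pet | Drink | Color | Team
-----------------------------------------------
  1   | doctor | cat | juice | white | Alpha
  2   | engineer | bird | milk | red | Gamma
  3   | teacher | dog | coffee | blue | Beta
  4   | lawyer | fish | tea | green | Delta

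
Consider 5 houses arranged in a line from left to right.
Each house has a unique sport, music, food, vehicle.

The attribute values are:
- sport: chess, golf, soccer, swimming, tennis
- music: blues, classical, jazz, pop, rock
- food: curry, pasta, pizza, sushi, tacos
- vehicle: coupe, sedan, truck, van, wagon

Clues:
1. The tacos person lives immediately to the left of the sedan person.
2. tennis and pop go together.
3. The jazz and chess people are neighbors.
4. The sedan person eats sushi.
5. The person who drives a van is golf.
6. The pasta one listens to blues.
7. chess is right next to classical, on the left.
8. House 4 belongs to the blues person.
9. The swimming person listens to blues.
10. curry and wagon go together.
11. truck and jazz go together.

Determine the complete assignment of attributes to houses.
Solution:

House | Sport | Music | Food | Vehicle
--------------------------------------
  1   | soccer | jazz | tacos | truck
  2   | chess | rock | sushi | sedan
  3   | golf | classical | pizza | van
  4   | swimming | blues | pasta | coupe
  5   | tennis | pop | curry | wagon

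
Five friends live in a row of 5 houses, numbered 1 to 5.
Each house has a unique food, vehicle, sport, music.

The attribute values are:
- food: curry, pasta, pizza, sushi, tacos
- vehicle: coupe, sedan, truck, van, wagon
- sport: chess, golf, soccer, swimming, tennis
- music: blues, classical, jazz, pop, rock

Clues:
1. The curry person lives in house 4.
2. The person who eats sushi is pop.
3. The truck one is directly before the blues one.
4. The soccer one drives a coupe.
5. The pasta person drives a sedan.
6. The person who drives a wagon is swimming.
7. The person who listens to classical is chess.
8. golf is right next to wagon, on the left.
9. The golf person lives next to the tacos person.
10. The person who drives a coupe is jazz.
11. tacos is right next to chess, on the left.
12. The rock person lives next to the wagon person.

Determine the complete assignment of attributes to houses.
Solution:

House | Food | Vehicle | Sport | Music
--------------------------------------
  1   | pizza | truck | golf | rock
  2   | tacos | wagon | swimming | blues
  3   | pasta | sedan | chess | classical
  4   | curry | coupe | soccer | jazz
  5   | sushi | van | tennis | pop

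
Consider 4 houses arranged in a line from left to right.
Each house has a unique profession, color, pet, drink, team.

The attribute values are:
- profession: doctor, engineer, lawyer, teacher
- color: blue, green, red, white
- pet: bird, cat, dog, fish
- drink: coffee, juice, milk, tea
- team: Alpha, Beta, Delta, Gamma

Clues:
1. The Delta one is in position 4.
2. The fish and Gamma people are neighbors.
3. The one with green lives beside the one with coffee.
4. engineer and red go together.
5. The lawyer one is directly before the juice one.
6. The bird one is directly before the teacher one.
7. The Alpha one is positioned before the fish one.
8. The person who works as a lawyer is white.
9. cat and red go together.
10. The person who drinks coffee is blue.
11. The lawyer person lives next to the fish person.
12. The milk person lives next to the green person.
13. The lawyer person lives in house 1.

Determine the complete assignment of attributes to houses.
Solution:

House | Profession | Color | Pet | Drink | Team
-----------------------------------------------
  1   | lawyer | white | bird | milk | Alpha
  2   | teacher | green | fish | juice | Beta
  3   | doctor | blue | dog | coffee | Gamma
  4   | engineer | red | cat | tea | Delta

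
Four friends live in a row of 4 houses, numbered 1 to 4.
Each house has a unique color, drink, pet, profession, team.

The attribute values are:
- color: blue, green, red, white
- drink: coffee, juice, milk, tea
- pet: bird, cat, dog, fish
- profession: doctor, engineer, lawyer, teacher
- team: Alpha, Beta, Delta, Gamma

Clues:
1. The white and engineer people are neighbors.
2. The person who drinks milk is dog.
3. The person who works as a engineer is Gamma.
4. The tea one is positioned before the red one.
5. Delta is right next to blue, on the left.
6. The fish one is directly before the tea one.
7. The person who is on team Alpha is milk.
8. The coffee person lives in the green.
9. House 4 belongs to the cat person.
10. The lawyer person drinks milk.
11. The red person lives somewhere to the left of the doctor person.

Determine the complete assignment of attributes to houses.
Solution:

House | Color | Drink | Pet | Profession | Team
-----------------------------------------------
  1   | white | juice | fish | teacher | Delta
  2   | blue | tea | bird | engineer | Gamma
  3   | red | milk | dog | lawyer | Alpha
  4   | green | coffee | cat | doctor | Beta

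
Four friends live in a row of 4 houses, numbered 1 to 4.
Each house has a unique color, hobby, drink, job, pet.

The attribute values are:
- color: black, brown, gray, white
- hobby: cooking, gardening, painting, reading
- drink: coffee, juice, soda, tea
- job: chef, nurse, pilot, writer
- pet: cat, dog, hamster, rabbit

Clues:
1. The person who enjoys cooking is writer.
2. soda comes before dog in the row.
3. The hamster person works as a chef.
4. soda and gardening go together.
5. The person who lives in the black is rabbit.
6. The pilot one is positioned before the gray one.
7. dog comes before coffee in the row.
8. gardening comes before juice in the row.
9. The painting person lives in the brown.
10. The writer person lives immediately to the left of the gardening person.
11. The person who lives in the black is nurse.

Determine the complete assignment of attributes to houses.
Solution:

House | Color | Hobby | Drink | Job | Pet
-----------------------------------------
  1   | white | cooking | tea | writer | cat
  2   | black | gardening | soda | nurse | rabbit
  3   | brown | painting | juice | pilot | dog
  4   | gray | reading | coffee | chef | hamster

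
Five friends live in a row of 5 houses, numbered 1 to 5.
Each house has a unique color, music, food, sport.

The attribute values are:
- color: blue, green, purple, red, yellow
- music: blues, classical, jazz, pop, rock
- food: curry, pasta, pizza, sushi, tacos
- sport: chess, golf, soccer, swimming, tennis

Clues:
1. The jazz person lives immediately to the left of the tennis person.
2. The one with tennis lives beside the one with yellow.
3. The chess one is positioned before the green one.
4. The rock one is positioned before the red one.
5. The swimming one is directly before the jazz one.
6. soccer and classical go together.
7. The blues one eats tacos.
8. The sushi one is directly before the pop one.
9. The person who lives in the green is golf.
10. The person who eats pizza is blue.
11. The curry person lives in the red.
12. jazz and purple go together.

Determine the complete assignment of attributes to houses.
Solution:

House | Color | Music | Food | Sport
------------------------------------
  1   | blue | rock | pizza | swimming
  2   | purple | jazz | sushi | chess
  3   | red | pop | curry | tennis
  4   | yellow | classical | pasta | soccer
  5   | green | blues | tacos | golf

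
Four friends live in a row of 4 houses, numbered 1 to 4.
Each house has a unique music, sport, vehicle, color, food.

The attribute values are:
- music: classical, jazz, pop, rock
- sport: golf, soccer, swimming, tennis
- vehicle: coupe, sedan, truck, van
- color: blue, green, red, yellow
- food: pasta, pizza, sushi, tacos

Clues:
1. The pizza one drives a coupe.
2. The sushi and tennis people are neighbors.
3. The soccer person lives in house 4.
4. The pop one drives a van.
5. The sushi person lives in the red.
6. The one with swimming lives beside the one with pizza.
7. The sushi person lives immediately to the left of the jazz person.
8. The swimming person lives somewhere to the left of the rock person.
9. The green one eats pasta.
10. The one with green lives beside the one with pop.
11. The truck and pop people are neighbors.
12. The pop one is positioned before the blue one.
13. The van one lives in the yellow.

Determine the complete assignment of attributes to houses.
Solution:

House | Music | Sport | Vehicle | Color | Food
----------------------------------------------
  1   | classical | golf | sedan | red | sushi
  2   | jazz | tennis | truck | green | pasta
  3   | pop | swimming | van | yellow | tacos
  4   | rock | soccer | coupe | blue | pizza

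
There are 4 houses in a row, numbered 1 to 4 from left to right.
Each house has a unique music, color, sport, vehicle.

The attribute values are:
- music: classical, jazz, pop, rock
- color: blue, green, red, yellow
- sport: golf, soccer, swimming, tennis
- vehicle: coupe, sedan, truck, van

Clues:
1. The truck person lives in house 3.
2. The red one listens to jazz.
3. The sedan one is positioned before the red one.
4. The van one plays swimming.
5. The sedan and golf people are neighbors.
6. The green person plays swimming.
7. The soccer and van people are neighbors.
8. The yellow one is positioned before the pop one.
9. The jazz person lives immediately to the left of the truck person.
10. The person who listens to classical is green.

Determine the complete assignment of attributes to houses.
Solution:

House | Music | Color | Sport | Vehicle
---------------------------------------
  1   | rock | yellow | tennis | sedan
  2   | jazz | red | golf | coupe
  3   | pop | blue | soccer | truck
  4   | classical | green | swimming | van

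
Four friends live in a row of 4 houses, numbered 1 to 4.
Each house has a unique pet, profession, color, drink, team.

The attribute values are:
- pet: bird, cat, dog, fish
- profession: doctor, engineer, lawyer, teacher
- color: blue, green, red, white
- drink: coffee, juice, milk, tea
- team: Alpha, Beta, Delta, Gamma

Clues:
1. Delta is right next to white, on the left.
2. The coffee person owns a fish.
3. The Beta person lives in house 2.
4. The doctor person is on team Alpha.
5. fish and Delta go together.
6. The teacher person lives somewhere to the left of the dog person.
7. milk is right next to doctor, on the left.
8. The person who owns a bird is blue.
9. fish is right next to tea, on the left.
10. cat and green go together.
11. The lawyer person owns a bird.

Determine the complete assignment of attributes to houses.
Solution:

House | Pet | Profession | Color | Drink | Team
-----------------------------------------------
  1   | fish | teacher | red | coffee | Delta
  2   | dog | engineer | white | tea | Beta
  3   | bird | lawyer | blue | milk | Gamma
  4   | cat | doctor | green | juice | Alpha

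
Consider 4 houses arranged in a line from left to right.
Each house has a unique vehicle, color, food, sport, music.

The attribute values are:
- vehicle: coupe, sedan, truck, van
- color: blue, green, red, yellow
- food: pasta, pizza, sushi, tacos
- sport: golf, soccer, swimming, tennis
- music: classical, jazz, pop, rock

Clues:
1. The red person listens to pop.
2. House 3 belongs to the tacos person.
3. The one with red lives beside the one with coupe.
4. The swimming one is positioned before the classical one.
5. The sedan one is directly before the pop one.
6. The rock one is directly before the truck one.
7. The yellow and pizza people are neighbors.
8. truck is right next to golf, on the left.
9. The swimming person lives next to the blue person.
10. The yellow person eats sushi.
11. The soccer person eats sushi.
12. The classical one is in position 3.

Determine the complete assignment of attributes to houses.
Solution:

House | Vehicle | Color | Food | Sport | Music
----------------------------------------------
  1   | sedan | yellow | sushi | soccer | rock
  2   | truck | red | pizza | swimming | pop
  3   | coupe | blue | tacos | golf | classical
  4   | van | green | pasta | tennis | jazz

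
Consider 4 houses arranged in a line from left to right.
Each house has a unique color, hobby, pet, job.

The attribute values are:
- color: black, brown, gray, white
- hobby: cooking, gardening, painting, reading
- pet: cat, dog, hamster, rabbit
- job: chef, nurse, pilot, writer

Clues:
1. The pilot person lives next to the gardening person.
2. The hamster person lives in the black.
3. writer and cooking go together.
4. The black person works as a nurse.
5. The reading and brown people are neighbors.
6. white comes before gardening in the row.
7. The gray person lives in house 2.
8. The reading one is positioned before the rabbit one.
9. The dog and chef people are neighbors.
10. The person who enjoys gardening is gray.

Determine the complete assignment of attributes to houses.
Solution:

House | Color | Hobby | Pet | Job
---------------------------------
  1   | white | painting | dog | pilot
  2   | gray | gardening | cat | chef
  3   | black | reading | hamster | nurse
  4   | brown | cooking | rabbit | writer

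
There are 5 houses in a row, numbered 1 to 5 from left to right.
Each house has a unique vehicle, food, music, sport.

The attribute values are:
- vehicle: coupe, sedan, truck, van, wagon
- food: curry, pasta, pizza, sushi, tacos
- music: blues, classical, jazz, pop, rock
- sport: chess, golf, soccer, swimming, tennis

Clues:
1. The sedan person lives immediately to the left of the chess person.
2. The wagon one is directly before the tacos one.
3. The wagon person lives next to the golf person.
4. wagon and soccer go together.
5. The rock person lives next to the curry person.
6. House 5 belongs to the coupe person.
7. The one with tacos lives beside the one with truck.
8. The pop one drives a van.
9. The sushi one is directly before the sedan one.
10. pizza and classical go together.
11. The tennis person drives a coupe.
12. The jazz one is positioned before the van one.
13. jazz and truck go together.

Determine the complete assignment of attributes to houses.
Solution:

House | Vehicle | Food | Music | Sport
--------------------------------------
  1   | wagon | sushi | blues | soccer
  2   | sedan | tacos | rock | golf
  3   | truck | curry | jazz | chess
  4   | van | pasta | pop | swimming
  5   | coupe | pizza | classical | tennis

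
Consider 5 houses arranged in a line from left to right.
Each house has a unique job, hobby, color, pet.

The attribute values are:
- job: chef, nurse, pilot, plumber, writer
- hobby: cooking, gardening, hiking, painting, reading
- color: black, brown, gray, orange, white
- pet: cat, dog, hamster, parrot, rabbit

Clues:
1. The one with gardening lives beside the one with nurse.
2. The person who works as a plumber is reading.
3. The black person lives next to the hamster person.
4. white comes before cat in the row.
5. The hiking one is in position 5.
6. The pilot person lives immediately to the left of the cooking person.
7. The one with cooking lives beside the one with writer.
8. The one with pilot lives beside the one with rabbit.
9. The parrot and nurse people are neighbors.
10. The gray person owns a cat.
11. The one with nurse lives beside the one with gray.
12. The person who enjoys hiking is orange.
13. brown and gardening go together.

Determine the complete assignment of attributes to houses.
Solution:

House | Job | Hobby | Color | Pet
---------------------------------
  1   | pilot | gardening | brown | parrot
  2   | nurse | cooking | white | rabbit
  3   | writer | painting | gray | cat
  4   | plumber | reading | black | dog
  5   | chef | hiking | orange | hamster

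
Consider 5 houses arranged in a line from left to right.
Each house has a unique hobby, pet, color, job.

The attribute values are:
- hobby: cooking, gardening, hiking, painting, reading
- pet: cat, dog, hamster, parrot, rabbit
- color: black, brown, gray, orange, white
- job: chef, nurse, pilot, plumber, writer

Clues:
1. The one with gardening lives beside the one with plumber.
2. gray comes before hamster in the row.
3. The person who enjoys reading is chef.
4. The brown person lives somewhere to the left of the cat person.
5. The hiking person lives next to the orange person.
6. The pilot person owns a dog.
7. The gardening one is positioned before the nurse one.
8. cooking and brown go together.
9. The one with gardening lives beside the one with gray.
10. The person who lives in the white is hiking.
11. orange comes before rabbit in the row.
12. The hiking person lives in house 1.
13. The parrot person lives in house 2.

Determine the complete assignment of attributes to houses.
Solution:

House | Hobby | Pet | Color | Job
---------------------------------
  1   | hiking | dog | white | pilot
  2   | gardening | parrot | orange | writer
  3   | painting | rabbit | gray | plumber
  4   | cooking | hamster | brown | nurse
  5   | reading | cat | black | chef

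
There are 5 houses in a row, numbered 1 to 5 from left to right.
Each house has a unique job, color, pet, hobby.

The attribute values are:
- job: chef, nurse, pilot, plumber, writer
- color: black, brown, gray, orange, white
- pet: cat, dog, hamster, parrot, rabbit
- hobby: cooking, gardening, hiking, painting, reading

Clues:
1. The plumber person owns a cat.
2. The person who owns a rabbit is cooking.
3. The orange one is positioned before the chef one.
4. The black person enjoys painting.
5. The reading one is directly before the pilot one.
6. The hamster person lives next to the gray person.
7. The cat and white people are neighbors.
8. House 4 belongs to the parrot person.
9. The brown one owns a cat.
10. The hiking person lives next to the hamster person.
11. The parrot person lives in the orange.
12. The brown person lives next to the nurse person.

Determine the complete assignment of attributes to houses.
Solution:

House | Job | Color | Pet | Hobby
---------------------------------
  1   | plumber | brown | cat | hiking
  2   | nurse | white | hamster | reading
  3   | pilot | gray | rabbit | cooking
  4   | writer | orange | parrot | gardening
  5   | chef | black | dog | painting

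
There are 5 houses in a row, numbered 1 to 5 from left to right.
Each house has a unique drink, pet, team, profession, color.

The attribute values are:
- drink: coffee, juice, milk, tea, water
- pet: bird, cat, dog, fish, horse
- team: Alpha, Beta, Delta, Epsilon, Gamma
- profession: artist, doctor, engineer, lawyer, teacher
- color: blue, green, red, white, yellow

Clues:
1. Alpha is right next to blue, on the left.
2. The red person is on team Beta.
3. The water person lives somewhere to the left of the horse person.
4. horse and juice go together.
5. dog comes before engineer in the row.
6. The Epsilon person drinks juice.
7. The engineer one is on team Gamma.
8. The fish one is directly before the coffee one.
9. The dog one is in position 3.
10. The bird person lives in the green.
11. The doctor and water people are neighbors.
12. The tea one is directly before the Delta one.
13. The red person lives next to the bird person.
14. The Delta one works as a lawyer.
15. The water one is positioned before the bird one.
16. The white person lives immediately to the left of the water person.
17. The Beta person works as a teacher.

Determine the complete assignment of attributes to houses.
Solution:

House | Drink | Pet | Team | Profession | Color
-----------------------------------------------
  1   | tea | cat | Alpha | doctor | white
  2   | water | fish | Delta | lawyer | blue
  3   | coffee | dog | Beta | teacher | red
  4   | milk | bird | Gamma | engineer | green
  5   | juice | horse | Epsilon | artist | yellow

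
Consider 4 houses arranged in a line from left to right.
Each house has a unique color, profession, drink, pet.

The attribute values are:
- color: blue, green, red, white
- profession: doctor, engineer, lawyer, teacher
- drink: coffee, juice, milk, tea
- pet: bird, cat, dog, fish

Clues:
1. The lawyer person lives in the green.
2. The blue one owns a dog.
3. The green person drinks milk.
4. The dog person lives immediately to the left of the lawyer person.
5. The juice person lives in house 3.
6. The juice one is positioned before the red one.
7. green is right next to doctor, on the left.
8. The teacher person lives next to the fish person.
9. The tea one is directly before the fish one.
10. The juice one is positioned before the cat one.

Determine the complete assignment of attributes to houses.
Solution:

House | Color | Profession | Drink | Pet
----------------------------------------
  1   | blue | teacher | tea | dog
  2   | green | lawyer | milk | fish
  3   | white | doctor | juice | bird
  4   | red | engineer | coffee | cat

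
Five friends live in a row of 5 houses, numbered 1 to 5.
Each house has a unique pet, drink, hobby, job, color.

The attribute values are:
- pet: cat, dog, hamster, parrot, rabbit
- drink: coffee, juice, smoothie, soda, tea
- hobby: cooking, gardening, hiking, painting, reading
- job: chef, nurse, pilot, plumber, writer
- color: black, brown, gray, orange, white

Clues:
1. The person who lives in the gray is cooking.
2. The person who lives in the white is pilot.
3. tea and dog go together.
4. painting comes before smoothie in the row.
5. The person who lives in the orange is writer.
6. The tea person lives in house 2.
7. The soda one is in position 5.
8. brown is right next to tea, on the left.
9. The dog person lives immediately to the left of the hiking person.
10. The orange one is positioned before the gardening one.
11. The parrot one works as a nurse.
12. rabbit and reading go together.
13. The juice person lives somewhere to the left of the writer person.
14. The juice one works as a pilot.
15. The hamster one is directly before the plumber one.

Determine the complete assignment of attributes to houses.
Solution:

House | Pet | Drink | Hobby | Job | Color
-----------------------------------------
  1   | hamster | coffee | painting | chef | brown
  2   | dog | tea | cooking | plumber | gray
  3   | cat | juice | hiking | pilot | white
  4   | rabbit | smoothie | reading | writer | orange
  5   | parrot | soda | gardening | nurse | black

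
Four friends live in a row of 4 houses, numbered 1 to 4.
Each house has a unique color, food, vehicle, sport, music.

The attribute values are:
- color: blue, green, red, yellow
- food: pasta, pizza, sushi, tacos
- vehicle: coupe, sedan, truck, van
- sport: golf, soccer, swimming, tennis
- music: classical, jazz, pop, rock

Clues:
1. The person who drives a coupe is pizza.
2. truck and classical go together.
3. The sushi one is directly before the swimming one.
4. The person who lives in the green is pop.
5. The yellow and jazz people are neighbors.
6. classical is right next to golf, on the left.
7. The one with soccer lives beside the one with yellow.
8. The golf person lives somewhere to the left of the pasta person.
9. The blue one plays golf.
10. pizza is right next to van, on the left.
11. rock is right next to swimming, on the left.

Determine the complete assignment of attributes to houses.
Solution:

House | Color | Food | Vehicle | Sport | Music
----------------------------------------------
  1   | red | sushi | sedan | soccer | rock
  2   | yellow | tacos | truck | swimming | classical
  3   | blue | pizza | coupe | golf | jazz
  4   | green | pasta | van | tennis | pop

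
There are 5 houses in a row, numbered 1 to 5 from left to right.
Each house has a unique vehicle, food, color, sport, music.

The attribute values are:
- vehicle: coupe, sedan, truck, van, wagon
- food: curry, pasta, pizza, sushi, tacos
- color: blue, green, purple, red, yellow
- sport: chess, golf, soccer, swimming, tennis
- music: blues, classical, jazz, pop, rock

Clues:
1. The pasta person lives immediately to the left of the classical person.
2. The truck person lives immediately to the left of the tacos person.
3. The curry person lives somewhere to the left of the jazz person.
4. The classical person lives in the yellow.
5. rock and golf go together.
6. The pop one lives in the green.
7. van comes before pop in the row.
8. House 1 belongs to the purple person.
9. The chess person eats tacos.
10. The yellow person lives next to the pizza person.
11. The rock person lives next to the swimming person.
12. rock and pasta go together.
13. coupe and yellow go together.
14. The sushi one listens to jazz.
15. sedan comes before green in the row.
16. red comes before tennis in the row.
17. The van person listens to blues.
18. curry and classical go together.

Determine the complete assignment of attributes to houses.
Solution:

House | Vehicle | Food | Color | Sport | Music
----------------------------------------------
  1   | sedan | pasta | purple | golf | rock
  2   | coupe | curry | yellow | swimming | classical
  3   | van | pizza | red | soccer | blues
  4   | truck | sushi | blue | tennis | jazz
  5   | wagon | tacos | green | chess | pop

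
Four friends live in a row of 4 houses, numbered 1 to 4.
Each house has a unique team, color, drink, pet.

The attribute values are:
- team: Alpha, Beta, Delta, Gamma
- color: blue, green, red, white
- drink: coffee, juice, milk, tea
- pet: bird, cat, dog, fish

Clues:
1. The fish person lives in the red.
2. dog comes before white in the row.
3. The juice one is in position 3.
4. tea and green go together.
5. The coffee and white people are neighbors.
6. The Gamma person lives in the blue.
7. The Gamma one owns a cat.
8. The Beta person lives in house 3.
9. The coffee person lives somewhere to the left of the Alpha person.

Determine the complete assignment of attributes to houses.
Solution:

House | Team | Color | Drink | Pet
----------------------------------
  1   | Delta | green | tea | dog
  2   | Gamma | blue | coffee | cat
  3   | Beta | white | juice | bird
  4   | Alpha | red | milk | fish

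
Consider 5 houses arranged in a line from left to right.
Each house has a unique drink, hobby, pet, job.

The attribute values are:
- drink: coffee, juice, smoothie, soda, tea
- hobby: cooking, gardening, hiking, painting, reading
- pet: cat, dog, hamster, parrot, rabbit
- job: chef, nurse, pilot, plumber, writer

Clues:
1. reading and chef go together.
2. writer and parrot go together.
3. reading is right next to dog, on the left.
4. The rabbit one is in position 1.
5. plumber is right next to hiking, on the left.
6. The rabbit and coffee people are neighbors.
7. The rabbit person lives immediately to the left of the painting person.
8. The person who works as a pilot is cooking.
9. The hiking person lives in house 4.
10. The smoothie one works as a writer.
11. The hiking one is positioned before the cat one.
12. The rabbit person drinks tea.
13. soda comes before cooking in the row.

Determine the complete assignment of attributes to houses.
Solution:

House | Drink | Hobby | Pet | Job
---------------------------------
  1   | tea | reading | rabbit | chef
  2   | coffee | painting | dog | nurse
  3   | soda | gardening | hamster | plumber
  4   | smoothie | hiking | parrot | writer
  5   | juice | cooking | cat | pilot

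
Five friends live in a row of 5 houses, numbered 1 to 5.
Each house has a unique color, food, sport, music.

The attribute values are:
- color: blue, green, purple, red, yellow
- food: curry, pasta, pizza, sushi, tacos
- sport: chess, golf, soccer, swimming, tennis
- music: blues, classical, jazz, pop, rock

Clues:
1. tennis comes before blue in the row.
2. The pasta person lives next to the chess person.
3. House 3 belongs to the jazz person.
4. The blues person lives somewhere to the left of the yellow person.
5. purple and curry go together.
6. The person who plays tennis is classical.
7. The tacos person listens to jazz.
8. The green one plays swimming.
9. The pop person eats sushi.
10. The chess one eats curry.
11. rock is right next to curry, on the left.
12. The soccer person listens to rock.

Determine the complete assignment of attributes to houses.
Solution:

House | Color | Food | Sport | Music
------------------------------------
  1   | red | pasta | soccer | rock
  2   | purple | curry | chess | blues
  3   | green | tacos | swimming | jazz
  4   | yellow | pizza | tennis | classical
  5   | blue | sushi | golf | pop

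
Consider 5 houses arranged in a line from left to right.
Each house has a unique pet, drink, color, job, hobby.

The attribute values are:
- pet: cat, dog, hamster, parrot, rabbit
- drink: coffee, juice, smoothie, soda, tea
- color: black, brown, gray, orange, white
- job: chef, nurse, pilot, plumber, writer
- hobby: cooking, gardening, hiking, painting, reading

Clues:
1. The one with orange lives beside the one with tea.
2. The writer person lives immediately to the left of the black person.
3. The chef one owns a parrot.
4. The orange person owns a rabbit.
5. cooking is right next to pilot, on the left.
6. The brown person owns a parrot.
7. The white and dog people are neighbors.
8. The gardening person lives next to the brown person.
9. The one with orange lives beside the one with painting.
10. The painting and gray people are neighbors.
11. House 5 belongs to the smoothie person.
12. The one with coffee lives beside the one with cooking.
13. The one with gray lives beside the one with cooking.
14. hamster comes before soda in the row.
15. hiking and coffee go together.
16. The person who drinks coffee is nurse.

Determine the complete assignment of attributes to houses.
Solution:

House | Pet | Drink | Color | Job | Hobby
-----------------------------------------
  1   | rabbit | juice | orange | plumber | gardening
  2   | parrot | tea | brown | chef | painting
  3   | hamster | coffee | gray | nurse | hiking
  4   | cat | soda | white | writer | cooking
  5   | dog | smoothie | black | pilot | reading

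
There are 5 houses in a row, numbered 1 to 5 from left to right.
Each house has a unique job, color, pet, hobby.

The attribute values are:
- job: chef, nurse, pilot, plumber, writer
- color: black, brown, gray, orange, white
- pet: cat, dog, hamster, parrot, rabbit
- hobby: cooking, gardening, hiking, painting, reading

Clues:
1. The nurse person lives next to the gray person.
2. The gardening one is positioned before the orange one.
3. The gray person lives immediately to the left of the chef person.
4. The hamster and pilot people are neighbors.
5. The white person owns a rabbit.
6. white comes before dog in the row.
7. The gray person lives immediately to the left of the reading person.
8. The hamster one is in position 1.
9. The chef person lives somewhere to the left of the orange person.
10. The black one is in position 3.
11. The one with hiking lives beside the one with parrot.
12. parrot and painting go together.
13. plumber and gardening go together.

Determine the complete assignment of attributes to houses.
Solution:

House | Job | Color | Pet | Hobby
---------------------------------
  1   | nurse | brown | hamster | hiking
  2   | pilot | gray | parrot | painting
  3   | chef | black | cat | reading
  4   | plumber | white | rabbit | gardening
  5   | writer | orange | dog | cooking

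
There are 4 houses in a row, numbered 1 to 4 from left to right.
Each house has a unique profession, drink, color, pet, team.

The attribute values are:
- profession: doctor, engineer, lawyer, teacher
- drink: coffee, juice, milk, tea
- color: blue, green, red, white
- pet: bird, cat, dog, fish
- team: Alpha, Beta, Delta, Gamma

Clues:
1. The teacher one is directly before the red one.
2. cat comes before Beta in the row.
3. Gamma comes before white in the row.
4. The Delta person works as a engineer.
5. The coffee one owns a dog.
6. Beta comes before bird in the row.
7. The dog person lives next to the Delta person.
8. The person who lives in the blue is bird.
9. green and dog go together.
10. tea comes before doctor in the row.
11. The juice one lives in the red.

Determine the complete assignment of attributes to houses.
Solution:

House | Profession | Drink | Color | Pet | Team
-----------------------------------------------
  1   | teacher | coffee | green | dog | Gamma
  2   | engineer | juice | red | cat | Delta
  3   | lawyer | tea | white | fish | Beta
  4   | doctor | milk | blue | bird | Alpha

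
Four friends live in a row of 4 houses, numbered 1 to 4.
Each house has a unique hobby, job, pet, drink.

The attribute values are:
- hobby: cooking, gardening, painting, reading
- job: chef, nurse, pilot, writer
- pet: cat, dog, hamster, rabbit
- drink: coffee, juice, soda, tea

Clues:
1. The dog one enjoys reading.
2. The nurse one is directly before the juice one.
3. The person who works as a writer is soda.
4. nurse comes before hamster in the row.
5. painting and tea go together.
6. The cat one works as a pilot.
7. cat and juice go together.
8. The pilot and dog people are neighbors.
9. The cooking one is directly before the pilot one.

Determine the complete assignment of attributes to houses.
Solution:

House | Hobby | Job | Pet | Drink
---------------------------------
  1   | cooking | nurse | rabbit | coffee
  2   | gardening | pilot | cat | juice
  3   | reading | writer | dog | soda
  4   | painting | chef | hamster | tea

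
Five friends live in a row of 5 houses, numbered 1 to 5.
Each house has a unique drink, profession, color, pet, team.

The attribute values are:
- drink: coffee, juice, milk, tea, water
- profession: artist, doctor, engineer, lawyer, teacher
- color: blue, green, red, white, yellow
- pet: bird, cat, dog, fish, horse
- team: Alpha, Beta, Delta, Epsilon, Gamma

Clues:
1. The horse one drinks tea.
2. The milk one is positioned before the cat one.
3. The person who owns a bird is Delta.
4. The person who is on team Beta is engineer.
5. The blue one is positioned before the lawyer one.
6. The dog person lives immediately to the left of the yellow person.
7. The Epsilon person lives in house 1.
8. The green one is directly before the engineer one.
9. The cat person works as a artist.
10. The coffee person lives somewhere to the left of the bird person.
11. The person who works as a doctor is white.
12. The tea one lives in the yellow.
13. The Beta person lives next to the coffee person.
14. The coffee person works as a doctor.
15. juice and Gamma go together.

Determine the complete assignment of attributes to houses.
Solution:

House | Drink | Profession | Color | Pet | Team
-----------------------------------------------
  1   | milk | teacher | green | dog | Epsilon
  2   | tea | engineer | yellow | horse | Beta
  3   | coffee | doctor | white | fish | Alpha
  4   | juice | artist | blue | cat | Gamma
  5   | water | lawyer | red | bird | Delta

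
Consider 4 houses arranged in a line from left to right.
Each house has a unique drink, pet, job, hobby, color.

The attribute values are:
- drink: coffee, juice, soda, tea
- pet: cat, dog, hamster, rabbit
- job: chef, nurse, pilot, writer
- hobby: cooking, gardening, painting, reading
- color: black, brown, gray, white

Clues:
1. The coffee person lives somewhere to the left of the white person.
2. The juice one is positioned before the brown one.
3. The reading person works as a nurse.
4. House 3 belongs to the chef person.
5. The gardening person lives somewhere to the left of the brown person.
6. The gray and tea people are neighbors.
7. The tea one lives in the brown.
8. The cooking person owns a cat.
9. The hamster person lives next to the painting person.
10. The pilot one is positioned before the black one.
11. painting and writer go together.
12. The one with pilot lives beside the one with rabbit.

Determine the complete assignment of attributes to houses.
Solution:

House | Drink | Pet | Job | Hobby | Color
-----------------------------------------
  1   | juice | hamster | pilot | gardening | gray
  2   | tea | rabbit | writer | painting | brown
  3   | coffee | cat | chef | cooking | black
  4   | soda | dog | nurse | reading | white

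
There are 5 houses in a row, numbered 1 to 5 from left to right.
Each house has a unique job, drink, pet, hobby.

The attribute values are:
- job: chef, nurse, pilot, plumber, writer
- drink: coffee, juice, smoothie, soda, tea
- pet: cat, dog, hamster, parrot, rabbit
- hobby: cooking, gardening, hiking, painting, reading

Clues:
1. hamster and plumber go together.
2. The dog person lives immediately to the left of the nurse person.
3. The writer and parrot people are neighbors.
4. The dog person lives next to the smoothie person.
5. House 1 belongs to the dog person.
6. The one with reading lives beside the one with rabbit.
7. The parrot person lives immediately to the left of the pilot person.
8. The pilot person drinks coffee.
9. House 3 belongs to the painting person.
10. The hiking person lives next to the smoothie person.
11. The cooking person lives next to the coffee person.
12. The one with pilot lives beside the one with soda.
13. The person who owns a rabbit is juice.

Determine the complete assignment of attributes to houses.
Solution:

House | Job | Drink | Pet | Hobby
---------------------------------
  1   | writer | tea | dog | hiking
  2   | nurse | smoothie | parrot | cooking
  3   | pilot | coffee | cat | painting
  4   | plumber | soda | hamster | reading
  5   | chef | juice | rabbit | gardening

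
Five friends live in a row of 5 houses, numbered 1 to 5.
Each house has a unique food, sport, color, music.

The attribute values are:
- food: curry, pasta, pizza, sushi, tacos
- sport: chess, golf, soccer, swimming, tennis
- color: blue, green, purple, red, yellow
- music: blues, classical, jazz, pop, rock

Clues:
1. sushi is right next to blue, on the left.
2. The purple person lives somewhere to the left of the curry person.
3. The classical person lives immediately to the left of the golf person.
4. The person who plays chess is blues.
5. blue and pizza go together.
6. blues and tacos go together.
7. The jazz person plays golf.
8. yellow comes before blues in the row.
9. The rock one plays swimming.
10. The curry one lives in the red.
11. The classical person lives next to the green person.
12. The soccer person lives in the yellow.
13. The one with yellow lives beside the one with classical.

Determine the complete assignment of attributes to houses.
Solution:

House | Food | Sport | Color | Music
------------------------------------
  1   | sushi | soccer | yellow | pop
  2   | pizza | tennis | blue | classical
  3   | pasta | golf | green | jazz
  4   | tacos | chess | purple | blues
  5   | curry | swimming | red | rock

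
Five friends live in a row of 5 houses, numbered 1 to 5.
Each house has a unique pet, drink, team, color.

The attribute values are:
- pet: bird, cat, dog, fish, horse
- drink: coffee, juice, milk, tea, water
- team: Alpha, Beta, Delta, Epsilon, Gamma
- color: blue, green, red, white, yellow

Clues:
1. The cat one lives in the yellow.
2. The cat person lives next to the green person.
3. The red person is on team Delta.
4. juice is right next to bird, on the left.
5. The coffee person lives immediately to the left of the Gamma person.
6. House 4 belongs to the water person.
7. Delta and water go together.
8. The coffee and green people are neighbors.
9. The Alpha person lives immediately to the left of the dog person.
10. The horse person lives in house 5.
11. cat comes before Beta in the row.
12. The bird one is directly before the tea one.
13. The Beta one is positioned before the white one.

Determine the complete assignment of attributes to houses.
Solution:

House | Pet | Drink | Team | Color
----------------------------------
  1   | cat | coffee | Alpha | yellow
  2   | dog | milk | Gamma | green
  3   | fish | juice | Beta | blue
  4   | bird | water | Delta | red
  5   | horse | tea | Epsilon | white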